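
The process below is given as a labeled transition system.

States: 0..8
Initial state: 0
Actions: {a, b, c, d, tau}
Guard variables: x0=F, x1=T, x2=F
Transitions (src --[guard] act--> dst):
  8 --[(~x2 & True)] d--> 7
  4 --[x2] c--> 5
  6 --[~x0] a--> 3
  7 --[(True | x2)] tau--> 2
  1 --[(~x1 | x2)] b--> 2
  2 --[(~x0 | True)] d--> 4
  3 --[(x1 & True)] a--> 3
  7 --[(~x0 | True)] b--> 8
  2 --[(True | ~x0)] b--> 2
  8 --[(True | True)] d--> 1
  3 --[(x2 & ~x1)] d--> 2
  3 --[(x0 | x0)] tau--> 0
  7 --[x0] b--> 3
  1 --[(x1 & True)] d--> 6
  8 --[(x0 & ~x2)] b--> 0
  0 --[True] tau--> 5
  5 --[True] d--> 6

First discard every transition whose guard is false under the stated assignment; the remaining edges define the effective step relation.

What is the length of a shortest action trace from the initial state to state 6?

BFS to 6:
  L0 = {0}
  L1 = {5}
  L2 = {6}
first hit 6 at d=2 via tau·d

Answer: 2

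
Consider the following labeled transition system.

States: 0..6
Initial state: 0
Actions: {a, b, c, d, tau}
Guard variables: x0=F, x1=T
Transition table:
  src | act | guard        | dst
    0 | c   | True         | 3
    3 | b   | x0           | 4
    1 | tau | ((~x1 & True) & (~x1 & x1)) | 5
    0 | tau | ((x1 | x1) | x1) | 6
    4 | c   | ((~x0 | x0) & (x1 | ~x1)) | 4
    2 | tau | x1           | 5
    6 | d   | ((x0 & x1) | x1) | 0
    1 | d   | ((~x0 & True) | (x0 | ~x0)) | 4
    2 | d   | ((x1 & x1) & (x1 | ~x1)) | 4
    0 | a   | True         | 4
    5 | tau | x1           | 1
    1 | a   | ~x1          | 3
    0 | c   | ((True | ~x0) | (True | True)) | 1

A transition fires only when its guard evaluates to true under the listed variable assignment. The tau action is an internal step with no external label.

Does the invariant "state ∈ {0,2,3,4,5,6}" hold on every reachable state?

Answer: INVARIANT VIOLATED at state 1

Trace:
Inv-set: {0,2,3,4,5,6}
R = {0,1,3,4,6}
  0: safe
  1: outside
  3: safe
  4: safe
  6: safe
witness against invariant: c → 1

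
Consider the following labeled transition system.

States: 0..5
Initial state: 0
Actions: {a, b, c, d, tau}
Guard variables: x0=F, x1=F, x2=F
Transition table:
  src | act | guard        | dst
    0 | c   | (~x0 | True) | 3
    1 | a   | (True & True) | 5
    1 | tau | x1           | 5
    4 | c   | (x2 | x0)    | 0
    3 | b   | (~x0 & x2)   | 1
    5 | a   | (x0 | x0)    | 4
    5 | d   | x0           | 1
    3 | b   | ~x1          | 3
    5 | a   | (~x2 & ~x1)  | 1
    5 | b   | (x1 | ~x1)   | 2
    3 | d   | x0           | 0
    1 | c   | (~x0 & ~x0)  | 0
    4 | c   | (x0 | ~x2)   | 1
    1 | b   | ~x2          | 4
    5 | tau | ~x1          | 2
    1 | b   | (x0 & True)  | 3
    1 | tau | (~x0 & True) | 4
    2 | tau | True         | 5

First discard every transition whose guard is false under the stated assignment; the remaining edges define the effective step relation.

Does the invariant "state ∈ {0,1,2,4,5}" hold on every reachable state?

Inv-set: {0,1,2,4,5}
R = {0,3}
  0: safe
  3: outside
counterexample path to 3: c

Answer: INVARIANT VIOLATED at state 3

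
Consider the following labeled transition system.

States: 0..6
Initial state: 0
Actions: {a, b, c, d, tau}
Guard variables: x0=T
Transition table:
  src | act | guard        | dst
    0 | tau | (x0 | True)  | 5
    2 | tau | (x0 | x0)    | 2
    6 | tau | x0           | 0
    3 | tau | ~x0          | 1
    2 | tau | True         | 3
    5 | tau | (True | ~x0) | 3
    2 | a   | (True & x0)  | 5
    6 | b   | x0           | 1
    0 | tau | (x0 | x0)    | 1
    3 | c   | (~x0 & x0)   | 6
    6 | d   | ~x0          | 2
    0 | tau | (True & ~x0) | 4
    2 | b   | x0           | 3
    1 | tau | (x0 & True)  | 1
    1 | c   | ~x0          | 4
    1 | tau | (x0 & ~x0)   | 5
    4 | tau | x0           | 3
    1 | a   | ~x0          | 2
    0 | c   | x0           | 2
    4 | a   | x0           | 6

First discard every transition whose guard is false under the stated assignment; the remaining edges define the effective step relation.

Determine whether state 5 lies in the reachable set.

Answer: REACHABLE

Analysis:
13 transition(s) survive guard evaluation.
Layer 0: {0}
Layer 1: {1,2,5}  total {0,1,2,5}
Layer 2: {3}  total {0,1,2,3,5}
Reachable = {0,1,2,3,5}
Path to 5: tau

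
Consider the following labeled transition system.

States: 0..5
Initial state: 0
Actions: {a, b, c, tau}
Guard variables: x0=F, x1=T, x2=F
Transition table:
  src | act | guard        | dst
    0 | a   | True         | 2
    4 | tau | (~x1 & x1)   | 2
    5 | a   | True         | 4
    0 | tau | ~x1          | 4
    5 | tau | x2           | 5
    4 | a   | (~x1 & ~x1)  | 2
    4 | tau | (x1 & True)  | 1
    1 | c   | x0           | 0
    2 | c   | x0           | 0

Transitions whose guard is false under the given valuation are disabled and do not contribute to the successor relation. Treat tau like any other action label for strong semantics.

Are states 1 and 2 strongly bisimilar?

Answer: BISIMILAR

Trace:
Compute ~ classes (split until stable):
  P[0] = {{0,1,2,3,4,5}}
  P[1] = {{0,5},{1,2,3},{4}}
  P[2] = {{0},{1,2,3},{4},{5}}
4 equivalence class(es) (converged in 3)
class of 1: {1,2,3}; class of 2: {1,2,3}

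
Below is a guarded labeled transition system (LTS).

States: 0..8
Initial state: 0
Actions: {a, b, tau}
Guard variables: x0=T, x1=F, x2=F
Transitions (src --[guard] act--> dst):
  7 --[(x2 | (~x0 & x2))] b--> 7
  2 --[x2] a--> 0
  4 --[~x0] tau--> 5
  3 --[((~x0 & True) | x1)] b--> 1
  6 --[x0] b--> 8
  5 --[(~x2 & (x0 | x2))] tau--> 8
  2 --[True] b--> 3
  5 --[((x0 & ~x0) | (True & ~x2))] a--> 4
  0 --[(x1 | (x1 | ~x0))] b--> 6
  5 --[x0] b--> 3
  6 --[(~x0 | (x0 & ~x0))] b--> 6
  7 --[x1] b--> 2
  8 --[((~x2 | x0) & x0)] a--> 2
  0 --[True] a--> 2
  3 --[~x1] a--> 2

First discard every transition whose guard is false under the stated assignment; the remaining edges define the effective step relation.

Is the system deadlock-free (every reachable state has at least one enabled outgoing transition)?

R = {0,2,3}
  0: a→2  [1 out]
  2: b→3  [1 out]
  3: a→2  [1 out]

Answer: DEADLOCK-FREE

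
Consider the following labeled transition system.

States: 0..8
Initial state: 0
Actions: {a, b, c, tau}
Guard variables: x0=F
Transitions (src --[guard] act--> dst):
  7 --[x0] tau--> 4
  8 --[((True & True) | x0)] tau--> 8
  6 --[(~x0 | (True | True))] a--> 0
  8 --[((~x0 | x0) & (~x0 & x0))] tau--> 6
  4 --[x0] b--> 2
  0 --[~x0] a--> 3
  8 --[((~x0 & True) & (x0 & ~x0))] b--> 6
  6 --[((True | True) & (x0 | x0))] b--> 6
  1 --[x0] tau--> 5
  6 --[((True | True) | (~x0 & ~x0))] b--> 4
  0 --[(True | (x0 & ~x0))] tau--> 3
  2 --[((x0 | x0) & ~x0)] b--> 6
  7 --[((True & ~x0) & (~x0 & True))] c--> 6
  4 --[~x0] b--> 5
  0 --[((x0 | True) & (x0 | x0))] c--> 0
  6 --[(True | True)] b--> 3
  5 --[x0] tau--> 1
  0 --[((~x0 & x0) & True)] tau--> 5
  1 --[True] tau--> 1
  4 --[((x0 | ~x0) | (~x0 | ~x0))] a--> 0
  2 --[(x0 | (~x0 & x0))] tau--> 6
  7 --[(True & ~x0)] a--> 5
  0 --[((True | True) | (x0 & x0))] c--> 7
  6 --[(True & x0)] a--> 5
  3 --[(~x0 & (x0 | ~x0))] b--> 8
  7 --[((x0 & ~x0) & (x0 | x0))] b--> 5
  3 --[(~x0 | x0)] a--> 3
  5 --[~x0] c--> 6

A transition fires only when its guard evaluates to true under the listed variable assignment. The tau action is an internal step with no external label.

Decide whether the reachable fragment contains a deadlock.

Reach set: {0,3,4,5,6,7,8}
  0: a→3  c→7  tau→3  [3 out]
  3: a→3  b→8  [2 out]
  4: a→0  b→5  [2 out]
  5: c→6  [1 out]
  6: a→0  b→3  b→4  [3 out]
  7: a→5  c→6  [2 out]
  8: tau→8  [1 out]

Answer: DEADLOCK-FREE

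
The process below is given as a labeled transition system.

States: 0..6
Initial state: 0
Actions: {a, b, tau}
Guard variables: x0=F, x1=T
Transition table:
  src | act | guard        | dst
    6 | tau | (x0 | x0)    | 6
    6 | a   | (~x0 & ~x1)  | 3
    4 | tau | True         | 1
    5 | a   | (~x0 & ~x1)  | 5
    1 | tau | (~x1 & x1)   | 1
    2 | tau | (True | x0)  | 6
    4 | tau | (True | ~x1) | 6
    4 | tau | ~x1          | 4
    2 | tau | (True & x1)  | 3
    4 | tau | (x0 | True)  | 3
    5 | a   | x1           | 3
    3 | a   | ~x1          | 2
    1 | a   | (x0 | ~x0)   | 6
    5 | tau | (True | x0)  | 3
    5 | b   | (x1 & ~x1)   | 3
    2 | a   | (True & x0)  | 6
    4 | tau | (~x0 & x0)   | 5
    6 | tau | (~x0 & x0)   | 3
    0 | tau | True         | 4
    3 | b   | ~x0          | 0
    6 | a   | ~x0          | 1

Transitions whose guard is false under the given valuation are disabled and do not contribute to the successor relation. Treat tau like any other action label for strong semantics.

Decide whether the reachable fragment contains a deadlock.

Reach set: {0,1,3,4,6}
  0: tau→4  [1 exit(s)]
  1: a→6  [1 exit(s)]
  3: b→0  [1 exit(s)]
  4: tau→1  tau→3  tau→6  [3 exit(s)]
  6: a→1  [1 exit(s)]

Answer: DEADLOCK-FREE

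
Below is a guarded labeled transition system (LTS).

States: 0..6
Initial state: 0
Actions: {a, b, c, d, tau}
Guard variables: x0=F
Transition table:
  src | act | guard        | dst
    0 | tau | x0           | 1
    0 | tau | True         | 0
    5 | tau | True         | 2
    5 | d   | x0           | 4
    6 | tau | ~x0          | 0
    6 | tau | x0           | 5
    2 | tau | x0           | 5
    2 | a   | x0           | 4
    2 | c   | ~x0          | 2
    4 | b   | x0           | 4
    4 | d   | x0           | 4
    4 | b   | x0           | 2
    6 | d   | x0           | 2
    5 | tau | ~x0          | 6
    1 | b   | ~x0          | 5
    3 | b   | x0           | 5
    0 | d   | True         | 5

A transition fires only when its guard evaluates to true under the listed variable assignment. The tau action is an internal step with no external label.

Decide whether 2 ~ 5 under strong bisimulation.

Answer: NOT BISIMILAR

Analysis:
Refine partition for ~:
  round 0: {{0,1,2,3,4,5,6}}
  round 1: {{0},{1},{2},{3,4},{5,6}}
  round 2: {{0},{1},{2},{3,4},{5},{6}}
Fixed point at round 3; 6 class(es).
class of 2: {2}; class of 5: {5}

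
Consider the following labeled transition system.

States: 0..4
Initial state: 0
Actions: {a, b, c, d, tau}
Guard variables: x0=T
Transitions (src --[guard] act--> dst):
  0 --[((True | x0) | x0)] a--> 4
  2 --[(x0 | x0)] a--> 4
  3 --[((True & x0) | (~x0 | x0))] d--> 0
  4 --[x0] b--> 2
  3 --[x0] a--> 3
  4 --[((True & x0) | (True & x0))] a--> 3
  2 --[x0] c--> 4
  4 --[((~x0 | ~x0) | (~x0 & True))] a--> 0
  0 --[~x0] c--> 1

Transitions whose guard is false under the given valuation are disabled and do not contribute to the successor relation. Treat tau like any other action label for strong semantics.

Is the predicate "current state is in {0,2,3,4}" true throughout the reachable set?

Answer: INVARIANT HOLDS

Analysis:
Allowed set {0,2,3,4}
Reach set: {0,2,3,4}
  0: ✓
  2: ✓
  3: ✓
  4: ✓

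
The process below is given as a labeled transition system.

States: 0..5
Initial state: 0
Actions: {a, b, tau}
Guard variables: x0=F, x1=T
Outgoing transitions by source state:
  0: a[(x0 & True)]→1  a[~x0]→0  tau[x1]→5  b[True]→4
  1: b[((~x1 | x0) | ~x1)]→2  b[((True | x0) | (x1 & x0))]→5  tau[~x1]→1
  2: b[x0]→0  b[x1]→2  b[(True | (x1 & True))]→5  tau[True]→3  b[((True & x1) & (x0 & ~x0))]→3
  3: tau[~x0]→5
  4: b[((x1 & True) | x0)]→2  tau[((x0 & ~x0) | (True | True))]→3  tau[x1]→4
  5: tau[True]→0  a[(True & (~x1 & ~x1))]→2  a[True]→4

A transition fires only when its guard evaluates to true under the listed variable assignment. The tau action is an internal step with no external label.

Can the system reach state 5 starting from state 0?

13 transition(s) survive guard evaluation.
Layer 0: {0}
Layer 1: {4,5}  cumulative {0,4,5}
Layer 2: {2,3}  cumulative {0,2,3,4,5}
Reach set: {0,2,3,4,5}
witness 5: tau

Answer: REACHABLE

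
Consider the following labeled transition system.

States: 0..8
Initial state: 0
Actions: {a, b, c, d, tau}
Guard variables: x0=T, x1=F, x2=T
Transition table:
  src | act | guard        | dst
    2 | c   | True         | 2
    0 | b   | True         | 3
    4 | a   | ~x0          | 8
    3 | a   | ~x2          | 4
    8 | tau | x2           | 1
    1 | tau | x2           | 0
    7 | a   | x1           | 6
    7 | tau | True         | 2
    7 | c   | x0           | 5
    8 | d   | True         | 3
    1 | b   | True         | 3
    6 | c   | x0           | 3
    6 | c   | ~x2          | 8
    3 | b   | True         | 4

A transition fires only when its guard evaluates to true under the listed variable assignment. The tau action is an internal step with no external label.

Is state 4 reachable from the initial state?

Answer: REACHABLE

Working:
After dropping false guards: 10 live edges.
L0 = {0}
L1 = {3}  cumulative {0,3}
L2 = {4}  cumulative {0,3,4}
Reach set: {0,3,4}
trace reaching 4: b·b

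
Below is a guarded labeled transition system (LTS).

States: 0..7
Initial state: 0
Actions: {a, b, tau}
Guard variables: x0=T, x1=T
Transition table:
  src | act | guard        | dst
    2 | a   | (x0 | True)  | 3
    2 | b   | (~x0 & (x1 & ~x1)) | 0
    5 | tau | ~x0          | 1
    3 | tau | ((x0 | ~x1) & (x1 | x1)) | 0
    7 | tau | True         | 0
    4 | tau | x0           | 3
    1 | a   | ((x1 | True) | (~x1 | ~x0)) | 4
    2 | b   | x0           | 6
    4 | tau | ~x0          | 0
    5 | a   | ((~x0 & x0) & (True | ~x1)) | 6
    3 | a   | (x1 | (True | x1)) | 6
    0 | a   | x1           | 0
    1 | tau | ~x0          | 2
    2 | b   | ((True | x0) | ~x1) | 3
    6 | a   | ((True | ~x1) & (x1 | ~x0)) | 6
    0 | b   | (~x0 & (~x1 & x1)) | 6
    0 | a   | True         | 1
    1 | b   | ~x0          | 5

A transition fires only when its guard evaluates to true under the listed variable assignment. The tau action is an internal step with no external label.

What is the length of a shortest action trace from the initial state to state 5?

Breadth-first toward 5:
  L0 = {0}
  L1 = {1}
  L2 = {4}
  L3 = {3}
  L4 = {6}
5 never appears.

Answer: UNREACHABLE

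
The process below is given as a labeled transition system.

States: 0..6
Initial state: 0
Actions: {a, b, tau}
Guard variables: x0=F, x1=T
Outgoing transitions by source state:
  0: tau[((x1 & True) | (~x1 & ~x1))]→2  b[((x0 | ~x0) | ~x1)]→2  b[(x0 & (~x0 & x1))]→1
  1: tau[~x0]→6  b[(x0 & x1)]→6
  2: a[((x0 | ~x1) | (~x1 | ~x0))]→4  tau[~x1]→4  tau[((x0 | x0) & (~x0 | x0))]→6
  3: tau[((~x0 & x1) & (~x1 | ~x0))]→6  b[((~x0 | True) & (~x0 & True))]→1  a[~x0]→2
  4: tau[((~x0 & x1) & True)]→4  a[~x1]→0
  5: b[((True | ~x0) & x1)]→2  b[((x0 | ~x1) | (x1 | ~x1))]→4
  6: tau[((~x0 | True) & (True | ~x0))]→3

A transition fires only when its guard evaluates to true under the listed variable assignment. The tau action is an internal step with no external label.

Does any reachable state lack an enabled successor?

Answer: DEADLOCK-FREE

Trace:
Reach set: {0,2,4}
  0: b→2  tau→2  [2 exit(s)]
  2: a→4  [1 exit(s)]
  4: tau→4  [1 exit(s)]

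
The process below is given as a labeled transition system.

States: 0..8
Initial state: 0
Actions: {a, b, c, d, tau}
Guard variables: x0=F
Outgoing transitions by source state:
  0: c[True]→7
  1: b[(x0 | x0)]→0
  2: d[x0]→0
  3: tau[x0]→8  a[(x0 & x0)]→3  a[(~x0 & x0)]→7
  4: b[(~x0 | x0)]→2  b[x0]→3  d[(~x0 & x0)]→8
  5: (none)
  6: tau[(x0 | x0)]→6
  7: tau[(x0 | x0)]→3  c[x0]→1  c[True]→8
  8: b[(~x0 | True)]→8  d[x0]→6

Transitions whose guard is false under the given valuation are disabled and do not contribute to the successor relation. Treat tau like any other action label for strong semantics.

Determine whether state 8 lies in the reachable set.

Answer: REACHABLE

Working:
After dropping false guards: 4 live edges.
Layer 0: {0}
Layer 1: {7}  cumulative {0,7}
Layer 2: {8}  cumulative {0,7,8}
Reach set: {0,7,8}
trace reaching 8: c·c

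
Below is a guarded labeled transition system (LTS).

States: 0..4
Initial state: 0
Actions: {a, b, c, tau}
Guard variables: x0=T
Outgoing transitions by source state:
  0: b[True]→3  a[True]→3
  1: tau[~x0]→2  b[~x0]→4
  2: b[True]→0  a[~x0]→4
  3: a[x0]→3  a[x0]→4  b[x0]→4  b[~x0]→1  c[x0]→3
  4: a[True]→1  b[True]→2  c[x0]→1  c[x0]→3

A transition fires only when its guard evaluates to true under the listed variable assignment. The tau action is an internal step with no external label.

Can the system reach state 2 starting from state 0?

Guard filter leaves 11 enabled edge(s).
L0 = {0}
L1 = {3}  total {0,3}
L2 = {4}  total {0,3,4}
L3 = {1,2}  total {0,1,2,3,4}
R = {0,1,2,3,4}
Path to 2: b·a·b

Answer: REACHABLE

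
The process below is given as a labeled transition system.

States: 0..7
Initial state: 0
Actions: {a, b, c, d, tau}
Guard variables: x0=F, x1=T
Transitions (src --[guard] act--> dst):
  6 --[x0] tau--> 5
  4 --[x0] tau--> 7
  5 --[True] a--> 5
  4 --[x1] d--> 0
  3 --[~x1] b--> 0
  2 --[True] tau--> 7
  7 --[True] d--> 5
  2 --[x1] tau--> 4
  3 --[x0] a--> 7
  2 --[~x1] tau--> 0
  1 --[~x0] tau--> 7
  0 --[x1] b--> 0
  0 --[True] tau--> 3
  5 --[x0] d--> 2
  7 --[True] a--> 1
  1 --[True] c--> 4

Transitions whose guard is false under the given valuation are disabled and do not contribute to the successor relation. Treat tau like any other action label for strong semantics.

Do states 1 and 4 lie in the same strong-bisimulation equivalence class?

Answer: NOT BISIMILAR

Working:
Refine partition for ~:
  P[0] = {{0,1,2,3,4,5,6,7}}
  P[1] = {{0},{1},{2},{3,6},{4},{5},{7}}
7 equivalence class(es) (converged in 2)
1∈{1}, 4∈{4}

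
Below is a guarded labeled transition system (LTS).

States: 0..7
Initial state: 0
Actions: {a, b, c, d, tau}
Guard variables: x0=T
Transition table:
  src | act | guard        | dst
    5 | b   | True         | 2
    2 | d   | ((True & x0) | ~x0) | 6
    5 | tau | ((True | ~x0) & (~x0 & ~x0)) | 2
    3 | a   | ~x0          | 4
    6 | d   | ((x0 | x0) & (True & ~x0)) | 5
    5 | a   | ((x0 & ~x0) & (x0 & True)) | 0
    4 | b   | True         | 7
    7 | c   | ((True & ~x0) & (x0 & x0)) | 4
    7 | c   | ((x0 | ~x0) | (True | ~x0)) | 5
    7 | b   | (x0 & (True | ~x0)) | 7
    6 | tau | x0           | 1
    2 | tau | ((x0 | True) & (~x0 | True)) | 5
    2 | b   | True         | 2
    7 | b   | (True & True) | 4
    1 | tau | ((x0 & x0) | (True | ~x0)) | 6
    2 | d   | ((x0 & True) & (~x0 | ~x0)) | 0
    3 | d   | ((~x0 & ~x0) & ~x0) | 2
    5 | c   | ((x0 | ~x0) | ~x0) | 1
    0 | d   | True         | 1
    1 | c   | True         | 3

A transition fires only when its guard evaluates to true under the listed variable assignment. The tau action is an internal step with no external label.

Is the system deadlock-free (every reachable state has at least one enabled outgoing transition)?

Answer: DEADLOCK at state 3

Analysis:
R = {0,1,3,6}
  0: d→1  [1 out]
  1: c→3  tau→6  [2 out]
  3: ∅  [STUCK]
  6: tau→1  [1 out]
Path to 3: d·c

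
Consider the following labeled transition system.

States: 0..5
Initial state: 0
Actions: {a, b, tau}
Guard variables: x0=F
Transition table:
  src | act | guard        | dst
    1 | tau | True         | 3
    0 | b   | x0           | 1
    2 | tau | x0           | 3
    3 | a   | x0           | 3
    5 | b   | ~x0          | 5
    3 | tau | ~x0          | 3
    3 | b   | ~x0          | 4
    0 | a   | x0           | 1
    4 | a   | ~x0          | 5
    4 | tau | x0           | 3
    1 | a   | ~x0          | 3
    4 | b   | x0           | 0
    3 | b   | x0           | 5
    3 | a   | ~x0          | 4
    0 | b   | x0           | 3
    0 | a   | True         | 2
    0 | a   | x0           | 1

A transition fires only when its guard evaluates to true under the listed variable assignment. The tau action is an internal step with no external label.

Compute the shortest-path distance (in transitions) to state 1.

Breadth-first toward 1:
  depth 0: {0}
  depth 1: {2}
1 never appears.

Answer: UNREACHABLE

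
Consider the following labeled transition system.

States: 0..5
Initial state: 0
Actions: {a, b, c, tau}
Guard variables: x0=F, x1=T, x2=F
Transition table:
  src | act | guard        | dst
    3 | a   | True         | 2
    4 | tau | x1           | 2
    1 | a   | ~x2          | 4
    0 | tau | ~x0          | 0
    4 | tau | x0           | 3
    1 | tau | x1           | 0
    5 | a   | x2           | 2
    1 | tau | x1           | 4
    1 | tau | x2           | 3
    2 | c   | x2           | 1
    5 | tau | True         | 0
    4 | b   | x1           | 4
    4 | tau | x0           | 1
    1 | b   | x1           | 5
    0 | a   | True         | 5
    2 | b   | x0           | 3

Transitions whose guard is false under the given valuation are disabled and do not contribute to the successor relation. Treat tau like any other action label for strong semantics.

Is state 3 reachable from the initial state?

After dropping false guards: 10 live edges.
depth 0: {0}
depth 1: {5}  now seen {0,5}
Reachable = {0,5}

Answer: UNREACHABLE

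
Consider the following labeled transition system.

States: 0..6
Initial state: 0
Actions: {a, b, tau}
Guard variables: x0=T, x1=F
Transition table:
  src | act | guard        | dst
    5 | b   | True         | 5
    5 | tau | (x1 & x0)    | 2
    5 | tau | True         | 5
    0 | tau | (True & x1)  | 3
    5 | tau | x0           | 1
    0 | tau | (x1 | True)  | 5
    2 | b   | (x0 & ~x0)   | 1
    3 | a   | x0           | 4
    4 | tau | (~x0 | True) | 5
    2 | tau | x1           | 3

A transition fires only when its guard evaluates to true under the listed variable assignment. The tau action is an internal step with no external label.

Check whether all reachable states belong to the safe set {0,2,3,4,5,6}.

Answer: INVARIANT VIOLATED at state 1

Working:
Inv-set: {0,2,3,4,5,6}
Reach set: {0,1,5}
  0: safe
  1: ✗ unsafe
  5: safe
reach 1 via tau·tau — violates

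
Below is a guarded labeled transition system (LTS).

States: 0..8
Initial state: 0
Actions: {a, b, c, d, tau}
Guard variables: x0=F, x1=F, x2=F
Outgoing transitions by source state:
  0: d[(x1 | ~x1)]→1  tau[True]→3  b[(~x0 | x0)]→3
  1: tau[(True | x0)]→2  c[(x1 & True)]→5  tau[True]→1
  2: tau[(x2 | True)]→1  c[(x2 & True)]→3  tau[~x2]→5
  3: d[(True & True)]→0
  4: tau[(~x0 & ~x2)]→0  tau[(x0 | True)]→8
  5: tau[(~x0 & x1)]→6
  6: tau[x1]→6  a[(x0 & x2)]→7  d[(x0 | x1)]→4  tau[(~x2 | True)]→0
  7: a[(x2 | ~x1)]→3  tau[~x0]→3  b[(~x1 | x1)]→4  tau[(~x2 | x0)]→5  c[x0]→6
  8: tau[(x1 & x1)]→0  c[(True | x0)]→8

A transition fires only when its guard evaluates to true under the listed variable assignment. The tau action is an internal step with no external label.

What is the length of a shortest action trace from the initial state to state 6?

BFS to 6:
  depth 0: {0}
  depth 1: {1,3}
  depth 2: {2}
  depth 3: {5}
6 never appears.

Answer: UNREACHABLE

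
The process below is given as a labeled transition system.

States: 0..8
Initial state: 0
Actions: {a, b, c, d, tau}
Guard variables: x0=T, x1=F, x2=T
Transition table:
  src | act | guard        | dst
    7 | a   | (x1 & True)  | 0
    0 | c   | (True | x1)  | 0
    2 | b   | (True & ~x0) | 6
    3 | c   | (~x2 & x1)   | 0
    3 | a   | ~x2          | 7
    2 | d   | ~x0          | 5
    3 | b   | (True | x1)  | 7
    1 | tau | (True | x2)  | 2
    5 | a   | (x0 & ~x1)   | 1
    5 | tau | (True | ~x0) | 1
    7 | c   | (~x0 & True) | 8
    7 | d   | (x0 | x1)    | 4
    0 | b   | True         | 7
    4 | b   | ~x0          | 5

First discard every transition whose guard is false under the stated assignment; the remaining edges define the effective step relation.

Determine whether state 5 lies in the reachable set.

Answer: UNREACHABLE

Trace:
Guard filter leaves 7 enabled edge(s).
depth 0: {0}
depth 1: {7}  cumulative {0,7}
depth 2: {4}  cumulative {0,4,7}
Reachable = {0,4,7}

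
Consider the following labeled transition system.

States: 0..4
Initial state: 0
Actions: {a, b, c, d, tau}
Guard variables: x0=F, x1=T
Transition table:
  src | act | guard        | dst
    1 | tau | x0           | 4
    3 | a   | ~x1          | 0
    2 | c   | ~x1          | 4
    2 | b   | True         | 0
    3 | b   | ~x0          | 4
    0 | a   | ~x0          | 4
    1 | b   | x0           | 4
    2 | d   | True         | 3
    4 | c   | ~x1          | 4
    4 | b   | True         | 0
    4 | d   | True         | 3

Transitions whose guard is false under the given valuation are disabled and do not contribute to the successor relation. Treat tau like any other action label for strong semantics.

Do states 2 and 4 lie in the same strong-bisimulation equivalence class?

Compute ~ classes (split until stable):
  π0 = {{0,1,2,3,4}}
  π1 = {{0},{1},{2,4},{3}}
Fixed point at round 2; 4 class(es).
[2]={2,4}  [4]={2,4}

Answer: BISIMILAR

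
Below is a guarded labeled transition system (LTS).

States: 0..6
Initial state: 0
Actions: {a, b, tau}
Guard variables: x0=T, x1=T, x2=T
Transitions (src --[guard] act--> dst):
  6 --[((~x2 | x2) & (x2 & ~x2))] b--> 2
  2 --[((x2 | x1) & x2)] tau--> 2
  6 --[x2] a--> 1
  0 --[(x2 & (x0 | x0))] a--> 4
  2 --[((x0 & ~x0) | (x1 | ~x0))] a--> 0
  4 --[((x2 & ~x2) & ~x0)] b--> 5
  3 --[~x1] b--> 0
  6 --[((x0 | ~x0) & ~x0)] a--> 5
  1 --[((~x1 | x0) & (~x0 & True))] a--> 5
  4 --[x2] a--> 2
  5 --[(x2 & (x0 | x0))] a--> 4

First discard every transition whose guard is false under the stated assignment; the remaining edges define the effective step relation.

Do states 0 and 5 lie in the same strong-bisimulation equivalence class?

Compute ~ classes (split until stable):
  P[0] = {{0,1,2,3,4,5,6}}
  P[1] = {{0,4,5,6},{1,3},{2}}
  P[2] = {{0,5},{1,3},{2},{4},{6}}
stable after 3 split(s): 5 block(s)
[0]={0,5}  [5]={0,5}

Answer: BISIMILAR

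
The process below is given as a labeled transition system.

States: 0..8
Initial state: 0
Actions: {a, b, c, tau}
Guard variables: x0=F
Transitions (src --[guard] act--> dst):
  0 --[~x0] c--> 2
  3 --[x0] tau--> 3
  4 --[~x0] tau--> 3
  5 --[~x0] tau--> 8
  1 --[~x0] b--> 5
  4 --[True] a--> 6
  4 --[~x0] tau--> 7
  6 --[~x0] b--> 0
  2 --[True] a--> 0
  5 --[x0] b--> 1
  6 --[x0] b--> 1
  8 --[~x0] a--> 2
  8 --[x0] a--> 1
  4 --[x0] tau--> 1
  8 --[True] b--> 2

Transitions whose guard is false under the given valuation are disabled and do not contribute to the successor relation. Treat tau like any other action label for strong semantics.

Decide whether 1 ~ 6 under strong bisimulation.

Refine partition for ~:
  P[0] = {{0,1,2,3,4,5,6,7,8}}
  P[1] = {{0},{1,6},{2},{3,7},{4},{5},{8}}
  P[2] = {{0},{1},{2},{3,7},{4},{5},{6},{8}}
stable after 3 split(s): 8 block(s)
1∈{1}, 6∈{6}

Answer: NOT BISIMILAR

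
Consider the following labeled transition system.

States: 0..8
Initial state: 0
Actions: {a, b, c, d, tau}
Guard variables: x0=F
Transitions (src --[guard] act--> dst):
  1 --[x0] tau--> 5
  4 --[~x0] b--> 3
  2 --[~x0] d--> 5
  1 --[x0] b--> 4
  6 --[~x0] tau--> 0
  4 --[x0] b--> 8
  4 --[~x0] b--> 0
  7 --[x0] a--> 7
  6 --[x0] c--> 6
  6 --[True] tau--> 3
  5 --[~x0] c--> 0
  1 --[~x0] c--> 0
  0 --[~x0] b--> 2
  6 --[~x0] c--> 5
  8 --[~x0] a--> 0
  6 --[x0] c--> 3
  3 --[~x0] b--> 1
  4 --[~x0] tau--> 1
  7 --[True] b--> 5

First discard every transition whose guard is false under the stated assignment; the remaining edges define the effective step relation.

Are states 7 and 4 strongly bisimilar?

Answer: NOT BISIMILAR

Working:
Refine partition for ~:
  π0 = {{0,1,2,3,4,5,6,7,8}}
  π1 = {{0,3,7},{1,5},{2},{4},{6},{8}}
  π2 = {{0},{1,5},{2},{3,7},{4},{6},{8}}
Fixed point at round 3; 7 class(es).
[7]={3,7}  [4]={4}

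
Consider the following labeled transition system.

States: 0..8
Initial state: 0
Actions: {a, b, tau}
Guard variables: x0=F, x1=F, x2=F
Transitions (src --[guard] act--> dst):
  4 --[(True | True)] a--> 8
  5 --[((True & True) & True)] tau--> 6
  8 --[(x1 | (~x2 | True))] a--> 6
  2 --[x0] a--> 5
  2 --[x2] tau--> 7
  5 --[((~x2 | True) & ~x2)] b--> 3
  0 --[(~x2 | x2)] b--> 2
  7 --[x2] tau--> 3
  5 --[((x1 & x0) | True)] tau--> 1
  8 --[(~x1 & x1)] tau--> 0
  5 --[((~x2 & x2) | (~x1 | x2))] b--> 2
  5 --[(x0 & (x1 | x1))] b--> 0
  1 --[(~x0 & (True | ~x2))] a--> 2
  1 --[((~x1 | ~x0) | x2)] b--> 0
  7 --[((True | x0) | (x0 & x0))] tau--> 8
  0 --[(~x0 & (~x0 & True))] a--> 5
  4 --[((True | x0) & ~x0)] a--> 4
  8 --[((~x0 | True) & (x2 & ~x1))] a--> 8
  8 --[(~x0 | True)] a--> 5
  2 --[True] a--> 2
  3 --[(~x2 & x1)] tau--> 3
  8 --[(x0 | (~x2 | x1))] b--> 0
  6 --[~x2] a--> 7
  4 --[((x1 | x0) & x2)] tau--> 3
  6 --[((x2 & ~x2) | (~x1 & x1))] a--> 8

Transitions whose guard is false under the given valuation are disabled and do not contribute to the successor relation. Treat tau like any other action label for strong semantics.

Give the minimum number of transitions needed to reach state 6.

Answer: 2

Analysis:
BFS to 6:
  Layer 0: {0}
  Layer 1: {2,5}
  Layer 2: {1,3,6}
depth(6)=2, e.g. a·tau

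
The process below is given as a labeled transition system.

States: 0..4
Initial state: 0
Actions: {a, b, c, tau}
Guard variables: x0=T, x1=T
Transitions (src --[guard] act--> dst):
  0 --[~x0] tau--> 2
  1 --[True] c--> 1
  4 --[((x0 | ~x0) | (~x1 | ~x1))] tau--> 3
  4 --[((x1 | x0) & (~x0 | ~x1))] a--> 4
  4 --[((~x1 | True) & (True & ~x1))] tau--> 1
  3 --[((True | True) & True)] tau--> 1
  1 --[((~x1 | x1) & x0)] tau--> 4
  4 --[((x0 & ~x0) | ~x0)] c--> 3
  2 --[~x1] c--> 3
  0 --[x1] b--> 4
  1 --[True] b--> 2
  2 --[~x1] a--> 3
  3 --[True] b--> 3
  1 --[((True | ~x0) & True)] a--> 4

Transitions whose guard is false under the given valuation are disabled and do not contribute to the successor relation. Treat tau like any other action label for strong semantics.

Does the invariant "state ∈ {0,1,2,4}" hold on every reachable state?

Allowed set {0,1,2,4}
Reach set: {0,1,2,3,4}
  0: safe
  1: safe
  2: safe
  3: outside
  4: safe
reach 3 via b·tau — violates

Answer: INVARIANT VIOLATED at state 3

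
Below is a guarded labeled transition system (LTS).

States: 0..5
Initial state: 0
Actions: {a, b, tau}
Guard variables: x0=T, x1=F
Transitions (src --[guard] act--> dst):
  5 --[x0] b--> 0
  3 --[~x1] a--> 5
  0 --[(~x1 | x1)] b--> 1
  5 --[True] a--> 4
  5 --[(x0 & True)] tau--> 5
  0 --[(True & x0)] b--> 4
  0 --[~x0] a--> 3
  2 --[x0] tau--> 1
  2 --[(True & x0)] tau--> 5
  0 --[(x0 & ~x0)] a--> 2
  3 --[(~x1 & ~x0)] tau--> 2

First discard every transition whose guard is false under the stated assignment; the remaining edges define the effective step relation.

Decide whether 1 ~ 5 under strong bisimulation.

Bisimulation quotient by refinement:
  round 0: {{0,1,2,3,4,5}}
  round 1: {{0},{1,4},{2},{3},{5}}
5 equivalence class(es) (converged in 2)
1∈{1,4}, 5∈{5}

Answer: NOT BISIMILAR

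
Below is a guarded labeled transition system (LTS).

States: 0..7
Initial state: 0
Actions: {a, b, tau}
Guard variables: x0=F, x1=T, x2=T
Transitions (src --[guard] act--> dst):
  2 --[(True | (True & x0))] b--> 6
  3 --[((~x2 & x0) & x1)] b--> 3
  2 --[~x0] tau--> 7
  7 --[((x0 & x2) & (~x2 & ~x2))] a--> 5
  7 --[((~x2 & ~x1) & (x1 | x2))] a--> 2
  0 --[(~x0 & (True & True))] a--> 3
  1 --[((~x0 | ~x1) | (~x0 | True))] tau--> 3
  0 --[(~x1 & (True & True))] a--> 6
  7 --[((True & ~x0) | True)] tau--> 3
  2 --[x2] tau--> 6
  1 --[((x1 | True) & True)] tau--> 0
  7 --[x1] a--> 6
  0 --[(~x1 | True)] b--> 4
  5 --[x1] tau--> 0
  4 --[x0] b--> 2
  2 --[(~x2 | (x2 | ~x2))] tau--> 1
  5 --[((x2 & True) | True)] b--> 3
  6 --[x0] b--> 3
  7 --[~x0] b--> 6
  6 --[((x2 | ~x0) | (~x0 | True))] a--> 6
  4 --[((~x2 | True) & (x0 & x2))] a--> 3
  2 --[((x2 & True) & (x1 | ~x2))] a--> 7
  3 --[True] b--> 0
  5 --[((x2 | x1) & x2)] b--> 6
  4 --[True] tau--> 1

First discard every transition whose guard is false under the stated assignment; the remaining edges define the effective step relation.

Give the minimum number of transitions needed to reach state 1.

Layered search for 1:
  Layer 0: {0}
  Layer 1: {3,4}
  Layer 2: {1}
depth(1)=2, e.g. b·tau

Answer: 2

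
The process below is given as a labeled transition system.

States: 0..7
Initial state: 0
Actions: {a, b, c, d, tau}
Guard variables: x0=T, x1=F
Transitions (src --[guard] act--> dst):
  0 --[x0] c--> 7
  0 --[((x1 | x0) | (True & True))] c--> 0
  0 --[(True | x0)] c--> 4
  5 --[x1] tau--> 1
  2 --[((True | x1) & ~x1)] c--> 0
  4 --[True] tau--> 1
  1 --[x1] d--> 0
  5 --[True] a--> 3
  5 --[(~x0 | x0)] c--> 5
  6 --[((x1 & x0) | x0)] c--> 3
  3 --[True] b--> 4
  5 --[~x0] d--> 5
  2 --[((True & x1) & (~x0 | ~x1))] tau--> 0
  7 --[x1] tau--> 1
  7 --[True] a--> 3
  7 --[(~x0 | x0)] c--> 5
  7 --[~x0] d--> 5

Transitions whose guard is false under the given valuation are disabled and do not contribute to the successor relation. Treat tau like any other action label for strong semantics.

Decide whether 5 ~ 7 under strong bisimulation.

Answer: BISIMILAR

Trace:
Compute ~ classes (split until stable):
  round 0: {{0,1,2,3,4,5,6,7}}
  round 1: {{0,2,6},{1},{3},{4},{5,7}}
  round 2: {{0},{1},{2},{3},{4},{5,7},{6}}
7 equivalence class(es) (converged in 3)
[5]={5,7}  [7]={5,7}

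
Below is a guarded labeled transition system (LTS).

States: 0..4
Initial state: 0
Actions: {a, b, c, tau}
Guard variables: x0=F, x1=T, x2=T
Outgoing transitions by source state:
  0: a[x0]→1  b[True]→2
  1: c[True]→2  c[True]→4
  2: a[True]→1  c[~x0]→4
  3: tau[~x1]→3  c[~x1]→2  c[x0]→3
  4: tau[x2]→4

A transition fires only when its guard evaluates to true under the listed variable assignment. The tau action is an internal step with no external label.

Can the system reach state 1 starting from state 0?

Answer: REACHABLE

Working:
After dropping false guards: 6 live edges.
L0 = {0}
L1 = {2}  now seen {0,2}
L2 = {1,4}  now seen {0,1,2,4}
Reach set: {0,1,2,4}
witness 1: b·a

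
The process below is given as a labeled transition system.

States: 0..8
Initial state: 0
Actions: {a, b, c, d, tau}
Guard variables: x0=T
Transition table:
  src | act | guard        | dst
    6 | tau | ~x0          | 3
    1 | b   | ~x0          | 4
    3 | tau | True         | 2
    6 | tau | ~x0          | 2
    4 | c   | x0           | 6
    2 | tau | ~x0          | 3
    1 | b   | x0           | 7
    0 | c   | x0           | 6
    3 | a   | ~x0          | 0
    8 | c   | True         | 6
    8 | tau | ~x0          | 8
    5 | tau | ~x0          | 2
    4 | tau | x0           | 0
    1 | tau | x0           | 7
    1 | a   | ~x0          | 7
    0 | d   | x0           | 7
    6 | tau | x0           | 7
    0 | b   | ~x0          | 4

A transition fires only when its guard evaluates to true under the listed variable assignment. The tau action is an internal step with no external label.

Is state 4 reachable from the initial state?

Answer: UNREACHABLE

Working:
Guard filter leaves 9 enabled edge(s).
depth 0: {0}
depth 1: {6,7}  total {0,6,7}
R = {0,6,7}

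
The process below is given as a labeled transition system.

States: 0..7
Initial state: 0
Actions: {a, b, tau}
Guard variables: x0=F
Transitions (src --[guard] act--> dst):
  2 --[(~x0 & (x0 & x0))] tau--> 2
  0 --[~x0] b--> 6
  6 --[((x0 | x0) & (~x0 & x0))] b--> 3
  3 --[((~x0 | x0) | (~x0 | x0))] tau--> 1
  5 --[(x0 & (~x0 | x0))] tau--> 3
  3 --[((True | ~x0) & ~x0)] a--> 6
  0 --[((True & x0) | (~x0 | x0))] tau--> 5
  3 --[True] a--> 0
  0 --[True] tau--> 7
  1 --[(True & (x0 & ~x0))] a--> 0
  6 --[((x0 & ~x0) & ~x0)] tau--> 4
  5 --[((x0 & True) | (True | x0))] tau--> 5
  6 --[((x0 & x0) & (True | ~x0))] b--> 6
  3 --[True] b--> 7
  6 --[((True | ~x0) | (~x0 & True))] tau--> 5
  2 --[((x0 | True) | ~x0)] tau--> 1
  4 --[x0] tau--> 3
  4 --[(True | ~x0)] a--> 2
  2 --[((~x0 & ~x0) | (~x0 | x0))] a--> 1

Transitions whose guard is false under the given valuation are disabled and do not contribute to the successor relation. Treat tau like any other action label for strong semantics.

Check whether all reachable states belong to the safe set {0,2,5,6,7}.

Allowed set {0,2,5,6,7}
R = {0,5,6,7}
  0: ✓
  5: ✓
  6: ✓
  7: ✓

Answer: INVARIANT HOLDS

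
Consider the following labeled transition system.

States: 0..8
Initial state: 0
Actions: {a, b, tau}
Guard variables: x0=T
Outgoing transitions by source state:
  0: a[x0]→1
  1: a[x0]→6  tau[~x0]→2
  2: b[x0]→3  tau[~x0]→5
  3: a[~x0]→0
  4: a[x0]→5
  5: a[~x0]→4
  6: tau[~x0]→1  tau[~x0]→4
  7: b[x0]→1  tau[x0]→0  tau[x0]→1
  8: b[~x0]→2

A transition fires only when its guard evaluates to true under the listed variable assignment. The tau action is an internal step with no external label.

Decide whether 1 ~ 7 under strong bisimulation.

Refine partition for ~:
  P[0] = {{0,1,2,3,4,5,6,7,8}}
  P[1] = {{0,1,4},{2},{3,5,6,8},{7}}
  P[2] = {{0},{1,4},{2},{3,5,6,8},{7}}
Fixed point at round 3; 5 class(es).
[1]={1,4}  [7]={7}

Answer: NOT BISIMILAR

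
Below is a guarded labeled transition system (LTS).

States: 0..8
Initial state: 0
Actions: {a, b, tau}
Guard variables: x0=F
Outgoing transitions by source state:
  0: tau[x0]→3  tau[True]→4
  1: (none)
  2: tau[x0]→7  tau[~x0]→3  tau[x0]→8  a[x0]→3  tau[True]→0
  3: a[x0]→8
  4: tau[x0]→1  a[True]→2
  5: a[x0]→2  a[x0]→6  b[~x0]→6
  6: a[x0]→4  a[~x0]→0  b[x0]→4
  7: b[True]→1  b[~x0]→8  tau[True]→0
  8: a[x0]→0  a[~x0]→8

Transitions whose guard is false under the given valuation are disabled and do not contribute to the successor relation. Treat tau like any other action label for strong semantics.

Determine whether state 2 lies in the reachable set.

Guard filter leaves 10 enabled edge(s).
L0 = {0}
L1 = {4}  now seen {0,4}
L2 = {2}  now seen {0,2,4}
L3 = {3}  now seen {0,2,3,4}
Reach set: {0,2,3,4}
Path to 2: tau·a

Answer: REACHABLE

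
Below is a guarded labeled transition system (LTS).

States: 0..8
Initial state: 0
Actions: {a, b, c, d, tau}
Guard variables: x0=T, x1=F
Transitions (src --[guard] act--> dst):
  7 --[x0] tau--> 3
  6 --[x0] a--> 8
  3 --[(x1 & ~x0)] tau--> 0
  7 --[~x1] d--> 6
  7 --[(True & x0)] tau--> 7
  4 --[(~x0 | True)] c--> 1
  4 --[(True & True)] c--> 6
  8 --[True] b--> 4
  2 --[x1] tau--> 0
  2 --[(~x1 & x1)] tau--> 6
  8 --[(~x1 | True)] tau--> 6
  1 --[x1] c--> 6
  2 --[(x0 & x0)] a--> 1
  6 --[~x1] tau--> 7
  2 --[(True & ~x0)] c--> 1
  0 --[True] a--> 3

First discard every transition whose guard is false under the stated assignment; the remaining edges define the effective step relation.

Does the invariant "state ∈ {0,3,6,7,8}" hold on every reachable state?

Answer: INVARIANT HOLDS

Working:
Inv-set: {0,3,6,7,8}
R = {0,3}
  0: ✓
  3: ✓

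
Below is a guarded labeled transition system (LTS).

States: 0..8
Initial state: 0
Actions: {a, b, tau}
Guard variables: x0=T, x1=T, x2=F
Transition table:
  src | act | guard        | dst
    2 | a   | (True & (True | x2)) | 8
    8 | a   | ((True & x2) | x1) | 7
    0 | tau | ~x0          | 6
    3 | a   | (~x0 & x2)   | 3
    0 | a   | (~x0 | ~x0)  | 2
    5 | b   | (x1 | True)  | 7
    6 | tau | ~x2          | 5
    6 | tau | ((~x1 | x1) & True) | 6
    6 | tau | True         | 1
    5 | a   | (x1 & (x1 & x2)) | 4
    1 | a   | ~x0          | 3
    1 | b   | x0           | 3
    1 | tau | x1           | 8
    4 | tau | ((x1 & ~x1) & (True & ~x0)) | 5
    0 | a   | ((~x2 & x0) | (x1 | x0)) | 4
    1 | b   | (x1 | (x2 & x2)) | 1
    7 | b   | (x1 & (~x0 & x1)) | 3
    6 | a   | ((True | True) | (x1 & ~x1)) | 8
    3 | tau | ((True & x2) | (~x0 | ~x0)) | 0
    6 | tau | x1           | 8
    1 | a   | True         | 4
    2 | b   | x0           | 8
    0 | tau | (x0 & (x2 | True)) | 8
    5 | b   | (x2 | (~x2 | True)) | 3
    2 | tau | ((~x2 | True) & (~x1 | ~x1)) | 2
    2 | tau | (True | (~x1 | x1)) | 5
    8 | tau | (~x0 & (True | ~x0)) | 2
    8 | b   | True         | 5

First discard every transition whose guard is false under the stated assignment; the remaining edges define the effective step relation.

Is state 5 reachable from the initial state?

After dropping false guards: 18 live edges.
L0 = {0}
L1 = {4,8}  cumulative {0,4,8}
L2 = {5,7}  cumulative {0,4,5,7,8}
L3 = {3}  cumulative {0,3,4,5,7,8}
R = {0,3,4,5,7,8}
witness 5: tau·b

Answer: REACHABLE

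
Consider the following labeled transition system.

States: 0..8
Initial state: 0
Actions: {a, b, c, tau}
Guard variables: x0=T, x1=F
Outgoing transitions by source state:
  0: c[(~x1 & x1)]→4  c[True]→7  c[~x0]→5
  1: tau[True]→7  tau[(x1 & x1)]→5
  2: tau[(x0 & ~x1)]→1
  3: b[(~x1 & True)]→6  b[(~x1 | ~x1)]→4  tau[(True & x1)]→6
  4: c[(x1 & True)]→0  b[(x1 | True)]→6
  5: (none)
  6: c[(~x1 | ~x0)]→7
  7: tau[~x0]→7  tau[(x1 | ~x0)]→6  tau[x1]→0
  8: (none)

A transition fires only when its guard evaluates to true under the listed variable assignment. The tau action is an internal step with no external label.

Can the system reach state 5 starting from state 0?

After dropping false guards: 7 live edges.
Layer 0: {0}
Layer 1: {7}  total {0,7}
R = {0,7}

Answer: UNREACHABLE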